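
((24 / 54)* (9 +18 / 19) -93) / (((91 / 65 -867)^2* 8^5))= -42075 / 11662134345728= -0.00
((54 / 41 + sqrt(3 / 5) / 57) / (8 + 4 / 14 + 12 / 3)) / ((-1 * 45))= -21 / 8815 - 7 * sqrt(15) / 1102950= -0.00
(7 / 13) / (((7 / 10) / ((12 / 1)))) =120 / 13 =9.23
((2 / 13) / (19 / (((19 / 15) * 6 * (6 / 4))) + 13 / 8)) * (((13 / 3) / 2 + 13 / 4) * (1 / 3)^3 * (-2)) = -40 / 2133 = -0.02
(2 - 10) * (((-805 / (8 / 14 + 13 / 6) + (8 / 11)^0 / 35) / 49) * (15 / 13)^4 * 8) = 6667272000 / 9796423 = 680.58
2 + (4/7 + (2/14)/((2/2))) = 19/7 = 2.71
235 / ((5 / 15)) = 705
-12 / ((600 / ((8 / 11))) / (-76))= 304 / 275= 1.11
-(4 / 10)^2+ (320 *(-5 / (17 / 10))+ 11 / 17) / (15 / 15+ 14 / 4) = -800062 / 3825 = -209.17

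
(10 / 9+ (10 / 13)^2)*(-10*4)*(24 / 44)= -207200 / 5577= -37.15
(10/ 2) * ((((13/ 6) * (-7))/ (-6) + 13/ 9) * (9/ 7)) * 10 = 3575/ 14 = 255.36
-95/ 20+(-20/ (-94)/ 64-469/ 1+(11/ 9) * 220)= -204.86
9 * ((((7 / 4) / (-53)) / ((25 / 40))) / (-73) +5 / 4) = 871029 / 77380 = 11.26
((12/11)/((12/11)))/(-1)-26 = -27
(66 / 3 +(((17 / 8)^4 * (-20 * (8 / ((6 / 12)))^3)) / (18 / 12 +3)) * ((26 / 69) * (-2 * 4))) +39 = 694932601 / 621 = 1119054.11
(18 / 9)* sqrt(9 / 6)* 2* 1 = 4.90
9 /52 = 0.17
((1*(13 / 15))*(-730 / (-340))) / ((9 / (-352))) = -72.78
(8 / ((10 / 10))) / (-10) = -0.80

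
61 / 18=3.39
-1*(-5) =5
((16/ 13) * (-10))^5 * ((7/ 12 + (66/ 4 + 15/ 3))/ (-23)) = 6946816000000/ 25619217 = 271156.45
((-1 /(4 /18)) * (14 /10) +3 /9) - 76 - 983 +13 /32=-1064.56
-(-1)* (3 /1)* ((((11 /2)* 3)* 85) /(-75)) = -56.10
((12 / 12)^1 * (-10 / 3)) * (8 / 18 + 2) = -220 / 27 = -8.15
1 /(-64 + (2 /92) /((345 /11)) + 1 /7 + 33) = -111090 /3427843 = -0.03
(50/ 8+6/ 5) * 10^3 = 7450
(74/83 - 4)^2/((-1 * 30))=-11094/34445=-0.32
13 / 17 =0.76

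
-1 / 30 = -0.03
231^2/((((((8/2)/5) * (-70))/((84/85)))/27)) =-4322241/170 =-25424.95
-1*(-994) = 994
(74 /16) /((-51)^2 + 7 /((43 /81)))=0.00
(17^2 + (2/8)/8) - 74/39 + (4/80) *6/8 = 1791949/6240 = 287.17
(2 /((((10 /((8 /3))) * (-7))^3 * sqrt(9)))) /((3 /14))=-256 /1488375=-0.00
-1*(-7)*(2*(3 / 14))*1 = 3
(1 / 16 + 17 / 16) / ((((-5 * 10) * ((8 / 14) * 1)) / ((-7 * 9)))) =3969 / 1600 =2.48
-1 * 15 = -15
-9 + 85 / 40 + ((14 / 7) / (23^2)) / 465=-13529159 / 1967880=-6.87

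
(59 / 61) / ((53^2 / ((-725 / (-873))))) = 42775 / 149587677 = 0.00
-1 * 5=-5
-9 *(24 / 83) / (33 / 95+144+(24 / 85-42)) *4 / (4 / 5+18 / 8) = -9302400 / 279725687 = -0.03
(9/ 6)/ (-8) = -3/ 16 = -0.19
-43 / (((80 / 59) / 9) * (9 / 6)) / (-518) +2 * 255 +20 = 530.37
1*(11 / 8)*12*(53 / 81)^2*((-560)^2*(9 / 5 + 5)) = 32945749760 / 2187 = 15064357.46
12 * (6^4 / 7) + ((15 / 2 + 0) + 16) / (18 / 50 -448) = 348076639 / 156674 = 2221.66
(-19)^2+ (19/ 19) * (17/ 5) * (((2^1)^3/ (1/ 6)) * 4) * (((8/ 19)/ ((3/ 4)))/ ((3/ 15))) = 41675/ 19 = 2193.42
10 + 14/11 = 124/11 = 11.27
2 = 2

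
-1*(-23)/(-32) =-23/32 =-0.72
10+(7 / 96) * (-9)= 299 / 32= 9.34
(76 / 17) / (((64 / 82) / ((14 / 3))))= 5453 / 204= 26.73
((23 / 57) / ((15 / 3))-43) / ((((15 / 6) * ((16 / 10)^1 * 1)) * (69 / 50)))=-30580 / 3933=-7.78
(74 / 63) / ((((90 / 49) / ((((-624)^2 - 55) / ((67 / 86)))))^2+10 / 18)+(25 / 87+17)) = 103144580436128019551 / 1566826737017652867719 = 0.07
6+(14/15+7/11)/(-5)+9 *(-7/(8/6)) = -137161/3300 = -41.56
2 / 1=2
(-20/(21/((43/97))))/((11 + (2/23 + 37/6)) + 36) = -39560/4989971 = -0.01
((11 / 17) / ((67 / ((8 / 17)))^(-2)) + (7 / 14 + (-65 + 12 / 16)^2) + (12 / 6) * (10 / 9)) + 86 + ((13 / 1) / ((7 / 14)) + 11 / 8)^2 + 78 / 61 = 18083.75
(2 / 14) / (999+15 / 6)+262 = 3673504 / 14021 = 262.00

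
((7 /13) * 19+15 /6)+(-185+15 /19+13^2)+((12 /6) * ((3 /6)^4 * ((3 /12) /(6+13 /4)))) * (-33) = -189451 /73112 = -2.59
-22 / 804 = -11 / 402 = -0.03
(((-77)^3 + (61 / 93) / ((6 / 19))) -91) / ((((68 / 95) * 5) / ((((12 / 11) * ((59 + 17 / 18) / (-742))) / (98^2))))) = 5223552971533 / 4461522756768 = 1.17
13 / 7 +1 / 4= 59 / 28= 2.11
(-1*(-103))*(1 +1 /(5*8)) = 4223 /40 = 105.58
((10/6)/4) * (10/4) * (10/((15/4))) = 25/9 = 2.78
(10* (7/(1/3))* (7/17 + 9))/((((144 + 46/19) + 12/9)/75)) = 71820000/71587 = 1003.25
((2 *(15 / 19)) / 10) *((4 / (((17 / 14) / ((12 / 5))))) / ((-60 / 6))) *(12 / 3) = -0.50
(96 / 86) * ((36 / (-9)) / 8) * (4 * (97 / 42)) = -1552 / 301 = -5.16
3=3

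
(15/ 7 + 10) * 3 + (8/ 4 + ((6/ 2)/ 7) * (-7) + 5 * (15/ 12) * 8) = 598/ 7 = 85.43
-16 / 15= -1.07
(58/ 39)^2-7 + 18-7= 9448/ 1521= 6.21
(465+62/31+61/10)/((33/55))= 1577/2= 788.50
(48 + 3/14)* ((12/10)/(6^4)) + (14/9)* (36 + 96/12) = 69037/1008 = 68.49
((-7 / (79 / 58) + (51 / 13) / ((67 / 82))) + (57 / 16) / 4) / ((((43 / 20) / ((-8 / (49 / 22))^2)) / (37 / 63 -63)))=-92651496724160 / 447554997981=-207.02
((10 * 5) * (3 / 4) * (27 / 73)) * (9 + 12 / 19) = 370575 / 2774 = 133.59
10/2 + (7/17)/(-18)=4.98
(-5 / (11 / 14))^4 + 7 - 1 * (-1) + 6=24214974 / 14641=1653.92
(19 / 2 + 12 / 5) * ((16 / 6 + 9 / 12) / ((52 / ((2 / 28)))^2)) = 697 / 9085440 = 0.00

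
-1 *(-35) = 35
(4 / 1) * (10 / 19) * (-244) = -9760 / 19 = -513.68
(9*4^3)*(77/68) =11088/17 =652.24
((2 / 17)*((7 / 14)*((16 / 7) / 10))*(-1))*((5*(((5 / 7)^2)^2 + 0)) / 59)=-0.00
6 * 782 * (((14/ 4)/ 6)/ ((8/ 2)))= 2737/ 4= 684.25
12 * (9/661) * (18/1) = 1944/661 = 2.94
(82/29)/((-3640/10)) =-0.01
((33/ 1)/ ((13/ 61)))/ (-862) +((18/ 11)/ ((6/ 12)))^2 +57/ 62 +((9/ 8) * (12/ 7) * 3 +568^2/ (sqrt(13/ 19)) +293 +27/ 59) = 5393619763867/ 17359920578 +322624 * sqrt(247)/ 13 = 390344.09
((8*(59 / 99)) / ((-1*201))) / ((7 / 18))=-944 / 15477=-0.06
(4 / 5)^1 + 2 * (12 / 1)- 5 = 99 / 5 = 19.80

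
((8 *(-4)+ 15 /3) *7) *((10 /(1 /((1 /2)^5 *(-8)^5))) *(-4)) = -7741440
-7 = -7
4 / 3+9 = 10.33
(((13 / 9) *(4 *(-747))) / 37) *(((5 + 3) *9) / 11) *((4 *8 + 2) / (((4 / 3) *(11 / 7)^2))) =-388284624 / 49247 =-7884.43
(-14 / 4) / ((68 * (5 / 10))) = -7 / 68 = -0.10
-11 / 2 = -5.50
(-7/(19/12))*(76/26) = -168/13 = -12.92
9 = 9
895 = 895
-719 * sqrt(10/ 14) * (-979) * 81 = 48187298.93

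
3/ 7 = 0.43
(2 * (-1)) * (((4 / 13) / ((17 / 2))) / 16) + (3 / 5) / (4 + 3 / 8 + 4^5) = -35831 / 9090835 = -0.00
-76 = -76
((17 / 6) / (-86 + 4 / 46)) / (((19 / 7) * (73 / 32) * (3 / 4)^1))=-21896 / 3083301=-0.01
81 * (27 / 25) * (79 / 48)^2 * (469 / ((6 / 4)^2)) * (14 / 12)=184402827 / 3200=57625.88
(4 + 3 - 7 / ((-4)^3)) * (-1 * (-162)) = 36855 / 32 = 1151.72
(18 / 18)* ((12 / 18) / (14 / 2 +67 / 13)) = 13 / 237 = 0.05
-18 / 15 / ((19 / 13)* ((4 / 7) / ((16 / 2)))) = -1092 / 95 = -11.49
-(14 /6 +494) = -1489 /3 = -496.33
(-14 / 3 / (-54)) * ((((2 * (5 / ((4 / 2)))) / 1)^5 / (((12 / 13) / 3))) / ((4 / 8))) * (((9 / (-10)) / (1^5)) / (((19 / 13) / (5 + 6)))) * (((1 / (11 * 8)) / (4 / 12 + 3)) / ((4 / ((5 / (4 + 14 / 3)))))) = -56875 / 9728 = -5.85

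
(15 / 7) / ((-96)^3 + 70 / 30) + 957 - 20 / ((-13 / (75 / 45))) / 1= 695297146406 / 724596873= 959.56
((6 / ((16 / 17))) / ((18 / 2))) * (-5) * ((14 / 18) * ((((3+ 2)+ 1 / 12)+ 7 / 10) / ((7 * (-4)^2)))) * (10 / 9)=-29495 / 186624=-0.16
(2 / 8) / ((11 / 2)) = 1 / 22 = 0.05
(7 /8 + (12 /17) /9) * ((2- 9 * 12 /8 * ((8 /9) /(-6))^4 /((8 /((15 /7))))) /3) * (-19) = -339150817 /28107324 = -12.07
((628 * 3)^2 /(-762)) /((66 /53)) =-5225588 /1397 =-3740.58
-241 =-241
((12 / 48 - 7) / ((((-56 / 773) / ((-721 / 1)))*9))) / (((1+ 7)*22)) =-238857 / 5632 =-42.41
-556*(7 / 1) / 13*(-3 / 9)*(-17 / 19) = -66164 / 741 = -89.29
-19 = -19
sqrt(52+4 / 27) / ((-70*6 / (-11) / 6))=44*sqrt(66) / 315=1.13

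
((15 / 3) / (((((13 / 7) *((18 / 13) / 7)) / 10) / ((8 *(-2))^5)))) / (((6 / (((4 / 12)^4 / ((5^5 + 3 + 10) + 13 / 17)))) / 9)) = -10918297600 / 12966237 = -842.06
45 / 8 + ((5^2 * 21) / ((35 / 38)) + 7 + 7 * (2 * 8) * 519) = 469685 / 8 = 58710.62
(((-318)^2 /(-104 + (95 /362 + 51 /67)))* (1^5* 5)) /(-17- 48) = 2452661496 /32468657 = 75.54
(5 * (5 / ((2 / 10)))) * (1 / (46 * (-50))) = -0.05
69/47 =1.47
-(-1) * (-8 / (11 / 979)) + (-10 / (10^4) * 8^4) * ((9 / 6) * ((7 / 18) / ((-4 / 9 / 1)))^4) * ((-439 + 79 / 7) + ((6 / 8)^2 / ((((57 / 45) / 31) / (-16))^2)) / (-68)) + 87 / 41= 1358388594971 / 251617000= 5398.64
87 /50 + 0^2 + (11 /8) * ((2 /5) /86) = 15019 /8600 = 1.75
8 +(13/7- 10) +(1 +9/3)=27/7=3.86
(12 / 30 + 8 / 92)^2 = 3136 / 13225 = 0.24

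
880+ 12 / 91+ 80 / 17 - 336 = 849052 / 1547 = 548.84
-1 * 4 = -4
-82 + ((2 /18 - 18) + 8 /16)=-1789 /18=-99.39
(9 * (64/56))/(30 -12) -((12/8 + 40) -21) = -279/14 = -19.93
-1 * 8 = -8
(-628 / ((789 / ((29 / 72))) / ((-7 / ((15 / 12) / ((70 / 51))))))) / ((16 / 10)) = 1115485 / 724302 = 1.54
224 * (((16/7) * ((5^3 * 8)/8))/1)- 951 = 63049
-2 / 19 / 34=-0.00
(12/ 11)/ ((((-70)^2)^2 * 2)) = 3/ 132055000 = 0.00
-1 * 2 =-2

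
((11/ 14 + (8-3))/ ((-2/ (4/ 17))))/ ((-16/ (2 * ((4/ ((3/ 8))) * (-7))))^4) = -87808/ 17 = -5165.18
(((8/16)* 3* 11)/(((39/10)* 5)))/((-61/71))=-781/793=-0.98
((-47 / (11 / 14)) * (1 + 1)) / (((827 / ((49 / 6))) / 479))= -15443918 / 27291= -565.90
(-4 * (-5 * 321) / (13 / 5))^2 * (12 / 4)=3091230000 / 169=18291301.78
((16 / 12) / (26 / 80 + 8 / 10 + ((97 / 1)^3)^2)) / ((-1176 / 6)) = -8 / 979575077797827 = -0.00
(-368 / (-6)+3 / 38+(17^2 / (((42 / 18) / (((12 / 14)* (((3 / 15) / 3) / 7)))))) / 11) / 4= 132271541 / 8602440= 15.38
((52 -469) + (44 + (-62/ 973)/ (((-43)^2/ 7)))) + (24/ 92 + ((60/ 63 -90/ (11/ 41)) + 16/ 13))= -12532745017129/ 17751492759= -706.01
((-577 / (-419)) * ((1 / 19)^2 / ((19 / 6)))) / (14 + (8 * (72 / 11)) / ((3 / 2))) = 19041 / 773084749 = 0.00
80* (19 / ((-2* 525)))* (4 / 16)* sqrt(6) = -38* sqrt(6) / 105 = -0.89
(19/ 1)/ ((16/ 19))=361/ 16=22.56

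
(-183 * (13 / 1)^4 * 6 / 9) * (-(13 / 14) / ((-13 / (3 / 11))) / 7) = -5226663 / 539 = -9696.96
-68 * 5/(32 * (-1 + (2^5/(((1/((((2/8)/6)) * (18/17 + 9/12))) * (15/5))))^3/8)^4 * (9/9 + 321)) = -6737534533613522003477760/156090000767354578136741921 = -0.04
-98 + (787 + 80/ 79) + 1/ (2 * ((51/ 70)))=2782826/ 4029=690.70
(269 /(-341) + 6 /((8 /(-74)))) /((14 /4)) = -38389 /2387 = -16.08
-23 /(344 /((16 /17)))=-46 /731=-0.06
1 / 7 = 0.14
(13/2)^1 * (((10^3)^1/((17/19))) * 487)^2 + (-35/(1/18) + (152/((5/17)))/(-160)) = 55651705831699653/28900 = 1925664561650.51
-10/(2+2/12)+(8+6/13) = 50/13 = 3.85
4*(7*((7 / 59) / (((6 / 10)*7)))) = 140 / 177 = 0.79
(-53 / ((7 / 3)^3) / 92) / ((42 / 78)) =-18603 / 220892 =-0.08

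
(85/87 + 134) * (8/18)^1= 46972/783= 59.99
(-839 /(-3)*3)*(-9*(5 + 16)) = -158571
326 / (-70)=-163 / 35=-4.66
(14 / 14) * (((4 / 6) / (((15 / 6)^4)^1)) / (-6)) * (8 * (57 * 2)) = -4864 / 1875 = -2.59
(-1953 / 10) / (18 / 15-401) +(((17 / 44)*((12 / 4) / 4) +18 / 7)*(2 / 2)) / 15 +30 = 75555853 / 2462768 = 30.68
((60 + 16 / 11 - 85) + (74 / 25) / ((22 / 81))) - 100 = -30978 / 275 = -112.65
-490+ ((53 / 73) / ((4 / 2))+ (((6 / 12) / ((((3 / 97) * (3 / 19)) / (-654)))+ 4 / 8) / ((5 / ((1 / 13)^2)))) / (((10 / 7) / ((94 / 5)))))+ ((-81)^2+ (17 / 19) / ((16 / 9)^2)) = 113161177602151 / 22502688000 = 5028.78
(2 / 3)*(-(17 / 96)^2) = -289 / 13824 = -0.02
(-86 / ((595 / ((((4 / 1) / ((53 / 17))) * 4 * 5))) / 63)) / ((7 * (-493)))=12384 / 182903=0.07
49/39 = 1.26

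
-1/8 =-0.12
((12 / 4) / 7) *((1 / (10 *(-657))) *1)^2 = 1 / 100718100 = 0.00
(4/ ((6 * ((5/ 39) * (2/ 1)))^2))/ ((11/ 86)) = 7267/ 550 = 13.21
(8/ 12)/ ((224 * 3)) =1/ 1008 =0.00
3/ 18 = 1/ 6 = 0.17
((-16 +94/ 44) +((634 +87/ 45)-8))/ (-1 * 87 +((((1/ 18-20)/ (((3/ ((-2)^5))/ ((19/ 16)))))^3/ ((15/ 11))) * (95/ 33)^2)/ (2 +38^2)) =25953964453683/ 2860443885353015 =0.01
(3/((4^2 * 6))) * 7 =7/32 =0.22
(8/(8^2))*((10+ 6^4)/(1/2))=653/2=326.50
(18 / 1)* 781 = 14058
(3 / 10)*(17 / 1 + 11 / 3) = 31 / 5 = 6.20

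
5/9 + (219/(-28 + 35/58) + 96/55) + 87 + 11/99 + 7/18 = 128691887/1573110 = 81.81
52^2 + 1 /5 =13521 /5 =2704.20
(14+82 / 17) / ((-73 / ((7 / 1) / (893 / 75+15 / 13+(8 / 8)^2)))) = -2184000 / 17012869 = -0.13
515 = 515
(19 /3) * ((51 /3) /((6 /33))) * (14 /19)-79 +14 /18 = 3223 /9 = 358.11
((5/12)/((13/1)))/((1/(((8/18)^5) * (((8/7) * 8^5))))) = 335544320/16120377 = 20.81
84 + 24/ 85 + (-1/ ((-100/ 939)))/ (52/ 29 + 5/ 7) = 76170009/ 865300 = 88.03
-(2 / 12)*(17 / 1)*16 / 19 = -136 / 57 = -2.39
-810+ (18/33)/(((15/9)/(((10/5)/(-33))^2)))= -5390542/6655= -810.00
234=234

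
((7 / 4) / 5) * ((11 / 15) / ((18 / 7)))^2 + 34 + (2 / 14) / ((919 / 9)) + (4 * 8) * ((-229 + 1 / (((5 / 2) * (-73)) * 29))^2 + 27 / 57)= 1340296185545925021421429 / 798668199245574000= 1678163.96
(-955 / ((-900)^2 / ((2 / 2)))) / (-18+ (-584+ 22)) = 191 / 93960000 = 0.00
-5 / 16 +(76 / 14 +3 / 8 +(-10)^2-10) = 10695 / 112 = 95.49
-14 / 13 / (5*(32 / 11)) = -77 / 1040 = -0.07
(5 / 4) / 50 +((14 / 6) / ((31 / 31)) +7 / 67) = 19801 / 8040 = 2.46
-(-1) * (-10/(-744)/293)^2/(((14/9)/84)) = 75/660007112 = 0.00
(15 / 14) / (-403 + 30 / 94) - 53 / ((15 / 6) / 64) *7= -12582613957 / 1324820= -9497.60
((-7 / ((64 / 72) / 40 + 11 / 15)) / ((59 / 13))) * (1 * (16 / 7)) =-4.67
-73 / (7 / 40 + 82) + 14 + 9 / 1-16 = 20089 / 3287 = 6.11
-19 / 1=-19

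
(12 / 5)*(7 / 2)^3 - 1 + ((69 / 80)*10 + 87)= 7901 / 40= 197.52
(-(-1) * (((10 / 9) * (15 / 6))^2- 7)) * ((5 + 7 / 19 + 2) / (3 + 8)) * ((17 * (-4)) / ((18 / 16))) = -4417280 / 152361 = -28.99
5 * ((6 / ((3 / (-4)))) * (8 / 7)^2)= -2560 / 49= -52.24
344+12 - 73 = 283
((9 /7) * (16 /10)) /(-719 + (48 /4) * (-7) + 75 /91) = -468 /182495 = -0.00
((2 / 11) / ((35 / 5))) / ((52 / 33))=3 / 182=0.02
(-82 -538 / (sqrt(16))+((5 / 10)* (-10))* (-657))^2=37662769 / 4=9415692.25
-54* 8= -432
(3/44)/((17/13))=39/748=0.05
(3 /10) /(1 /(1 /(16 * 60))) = 1 /3200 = 0.00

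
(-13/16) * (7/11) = -91/176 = -0.52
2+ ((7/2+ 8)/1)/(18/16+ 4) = 174/41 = 4.24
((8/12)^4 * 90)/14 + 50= 3230/63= 51.27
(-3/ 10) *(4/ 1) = -6/ 5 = -1.20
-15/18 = -5/6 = -0.83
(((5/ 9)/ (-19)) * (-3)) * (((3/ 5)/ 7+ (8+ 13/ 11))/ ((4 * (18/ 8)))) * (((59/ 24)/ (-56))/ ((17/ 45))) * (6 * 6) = -65785/ 174097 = -0.38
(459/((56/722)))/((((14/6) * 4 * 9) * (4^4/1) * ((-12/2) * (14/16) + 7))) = 55233/351232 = 0.16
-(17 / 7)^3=-4913 / 343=-14.32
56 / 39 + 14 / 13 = 2.51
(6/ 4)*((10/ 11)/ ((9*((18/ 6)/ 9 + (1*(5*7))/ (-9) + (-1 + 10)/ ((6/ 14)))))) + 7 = 12104/ 1727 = 7.01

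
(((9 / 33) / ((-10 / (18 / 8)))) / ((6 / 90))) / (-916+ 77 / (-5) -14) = 405 / 415976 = 0.00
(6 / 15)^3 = 8 / 125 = 0.06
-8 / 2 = -4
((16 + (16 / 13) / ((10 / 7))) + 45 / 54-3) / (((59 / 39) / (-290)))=-166199 / 59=-2816.93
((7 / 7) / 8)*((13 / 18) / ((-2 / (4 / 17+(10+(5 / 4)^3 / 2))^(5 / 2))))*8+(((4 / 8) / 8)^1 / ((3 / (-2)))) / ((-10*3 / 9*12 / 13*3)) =13 / 2880 - 7737776917*sqrt(829498) / 46364884992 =-151.99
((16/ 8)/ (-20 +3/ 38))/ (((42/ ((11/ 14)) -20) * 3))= -209/ 208932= -0.00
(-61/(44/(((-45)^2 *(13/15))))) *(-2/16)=107055/352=304.13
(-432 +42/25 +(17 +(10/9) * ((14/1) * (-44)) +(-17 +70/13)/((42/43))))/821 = -45440429/33619950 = -1.35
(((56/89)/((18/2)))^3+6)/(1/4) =12334840088/513922401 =24.00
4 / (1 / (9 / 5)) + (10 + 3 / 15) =87 / 5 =17.40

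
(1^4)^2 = 1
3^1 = 3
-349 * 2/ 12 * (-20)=3490/ 3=1163.33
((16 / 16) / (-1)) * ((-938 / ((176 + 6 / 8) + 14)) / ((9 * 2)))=268 / 981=0.27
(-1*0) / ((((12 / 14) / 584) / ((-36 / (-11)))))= 0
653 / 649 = 1.01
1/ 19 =0.05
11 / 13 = 0.85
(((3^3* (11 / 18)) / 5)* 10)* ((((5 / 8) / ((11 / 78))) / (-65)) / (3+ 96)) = -1 / 44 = -0.02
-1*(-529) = 529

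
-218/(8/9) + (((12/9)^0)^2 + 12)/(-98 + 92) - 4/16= -743/3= -247.67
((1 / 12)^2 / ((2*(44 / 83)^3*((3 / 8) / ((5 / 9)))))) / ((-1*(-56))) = 0.00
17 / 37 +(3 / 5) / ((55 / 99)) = 1424 / 925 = 1.54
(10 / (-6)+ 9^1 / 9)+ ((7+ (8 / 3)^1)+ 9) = 18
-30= -30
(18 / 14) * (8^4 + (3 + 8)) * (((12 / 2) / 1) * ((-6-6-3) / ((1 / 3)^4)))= -269460270 / 7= -38494324.29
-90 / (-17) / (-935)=-18 / 3179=-0.01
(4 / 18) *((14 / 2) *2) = 28 / 9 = 3.11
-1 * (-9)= 9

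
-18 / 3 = -6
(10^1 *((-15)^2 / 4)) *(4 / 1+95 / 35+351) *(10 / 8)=1760625 / 7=251517.86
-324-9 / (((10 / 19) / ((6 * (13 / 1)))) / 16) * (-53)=5653692 / 5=1130738.40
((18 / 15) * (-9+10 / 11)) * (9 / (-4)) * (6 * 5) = 7209 / 11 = 655.36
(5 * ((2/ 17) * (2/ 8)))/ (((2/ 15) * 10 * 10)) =3/ 272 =0.01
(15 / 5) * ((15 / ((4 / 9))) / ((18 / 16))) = 90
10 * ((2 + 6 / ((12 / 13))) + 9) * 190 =33250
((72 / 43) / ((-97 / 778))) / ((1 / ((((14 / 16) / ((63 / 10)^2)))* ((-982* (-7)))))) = -76399600 / 37539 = -2035.21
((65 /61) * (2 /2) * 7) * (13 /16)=5915 /976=6.06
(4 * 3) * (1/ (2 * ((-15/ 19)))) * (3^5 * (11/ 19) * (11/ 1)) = -58806/ 5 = -11761.20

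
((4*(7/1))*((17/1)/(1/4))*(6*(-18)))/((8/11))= -282744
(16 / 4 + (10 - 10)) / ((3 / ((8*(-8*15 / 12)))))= -320 / 3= -106.67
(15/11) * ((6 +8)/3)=70/11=6.36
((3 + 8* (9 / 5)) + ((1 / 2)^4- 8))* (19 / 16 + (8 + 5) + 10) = 292959 / 1280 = 228.87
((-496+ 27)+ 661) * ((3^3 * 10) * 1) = 51840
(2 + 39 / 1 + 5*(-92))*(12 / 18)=-838 / 3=-279.33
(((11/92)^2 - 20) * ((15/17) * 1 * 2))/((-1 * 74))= 2537385/5323856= 0.48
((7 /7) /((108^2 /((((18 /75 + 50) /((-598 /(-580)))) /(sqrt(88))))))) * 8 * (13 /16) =4553 * sqrt(22) /7377480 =0.00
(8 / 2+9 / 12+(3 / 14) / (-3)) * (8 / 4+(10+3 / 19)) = 4323 / 76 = 56.88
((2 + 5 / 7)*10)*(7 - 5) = 380 / 7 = 54.29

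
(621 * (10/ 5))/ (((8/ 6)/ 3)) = 5589/ 2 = 2794.50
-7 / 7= -1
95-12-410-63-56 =-446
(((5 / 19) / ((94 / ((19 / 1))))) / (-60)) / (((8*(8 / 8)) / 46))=-23 / 4512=-0.01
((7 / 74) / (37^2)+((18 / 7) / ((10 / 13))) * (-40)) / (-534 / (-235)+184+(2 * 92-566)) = 22283256245 / 32617695432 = 0.68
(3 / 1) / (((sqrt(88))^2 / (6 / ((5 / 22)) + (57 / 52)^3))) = 58458663 / 61867520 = 0.94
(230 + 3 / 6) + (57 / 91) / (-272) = 5705279 / 24752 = 230.50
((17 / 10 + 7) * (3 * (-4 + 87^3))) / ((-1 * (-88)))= 171868239 / 880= 195304.82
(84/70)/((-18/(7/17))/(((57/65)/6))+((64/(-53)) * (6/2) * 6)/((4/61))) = -7049/3704070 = -0.00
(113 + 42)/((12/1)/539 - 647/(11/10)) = -83545/317018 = -0.26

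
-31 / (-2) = 31 / 2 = 15.50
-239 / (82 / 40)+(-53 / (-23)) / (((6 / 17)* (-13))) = -8612261 / 73554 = -117.09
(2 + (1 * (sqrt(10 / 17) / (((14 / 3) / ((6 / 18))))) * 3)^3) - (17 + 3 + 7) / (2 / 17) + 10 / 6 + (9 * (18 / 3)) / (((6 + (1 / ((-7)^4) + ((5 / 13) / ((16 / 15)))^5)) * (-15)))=-38140952140493953069 / 168442786869223530 + 135 * sqrt(170) / 396508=-226.43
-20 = -20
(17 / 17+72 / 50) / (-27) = -61 / 675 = -0.09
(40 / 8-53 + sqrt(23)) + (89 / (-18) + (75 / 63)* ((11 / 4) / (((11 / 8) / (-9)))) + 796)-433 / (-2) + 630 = sqrt(23) + 98792 / 63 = 1572.92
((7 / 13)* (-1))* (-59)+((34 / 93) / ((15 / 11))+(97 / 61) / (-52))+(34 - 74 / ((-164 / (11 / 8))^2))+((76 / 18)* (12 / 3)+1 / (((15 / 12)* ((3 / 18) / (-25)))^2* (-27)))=-142956384453317 / 317368496640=-450.44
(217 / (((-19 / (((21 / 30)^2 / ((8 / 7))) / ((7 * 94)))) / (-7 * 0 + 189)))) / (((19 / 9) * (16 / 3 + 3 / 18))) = -0.12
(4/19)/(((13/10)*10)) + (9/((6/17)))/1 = 12605/494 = 25.52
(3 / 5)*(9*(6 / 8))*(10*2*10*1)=810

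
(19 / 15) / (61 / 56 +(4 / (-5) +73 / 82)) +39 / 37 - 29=-40390094 / 1503051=-26.87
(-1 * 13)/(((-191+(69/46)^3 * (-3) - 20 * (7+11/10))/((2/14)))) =104/20335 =0.01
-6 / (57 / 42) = -84 / 19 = -4.42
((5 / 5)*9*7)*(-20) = -1260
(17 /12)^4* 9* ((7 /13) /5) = 584647 /149760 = 3.90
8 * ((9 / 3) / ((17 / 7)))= 168 / 17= 9.88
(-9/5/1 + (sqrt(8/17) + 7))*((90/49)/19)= 0.57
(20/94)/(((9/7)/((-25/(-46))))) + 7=68978/9729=7.09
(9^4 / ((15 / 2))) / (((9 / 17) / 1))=8262 / 5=1652.40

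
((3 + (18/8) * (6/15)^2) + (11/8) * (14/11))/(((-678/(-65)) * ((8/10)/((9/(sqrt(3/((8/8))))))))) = 6643 * sqrt(3)/3616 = 3.18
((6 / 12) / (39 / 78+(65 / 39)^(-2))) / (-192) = -25 / 8256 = -0.00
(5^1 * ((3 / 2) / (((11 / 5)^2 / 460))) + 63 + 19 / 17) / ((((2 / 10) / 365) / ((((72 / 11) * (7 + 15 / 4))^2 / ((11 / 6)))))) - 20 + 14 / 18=3829115909.02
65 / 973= 0.07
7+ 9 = 16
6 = 6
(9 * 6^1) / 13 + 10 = 184 / 13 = 14.15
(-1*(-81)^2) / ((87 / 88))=-192456 / 29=-6636.41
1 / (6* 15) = 1 / 90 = 0.01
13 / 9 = 1.44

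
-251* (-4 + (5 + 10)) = -2761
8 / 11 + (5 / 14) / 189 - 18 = -502685 / 29106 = -17.27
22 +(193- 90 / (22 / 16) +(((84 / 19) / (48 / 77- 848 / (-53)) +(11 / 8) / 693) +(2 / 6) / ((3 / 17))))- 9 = 601267501 / 4213440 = 142.70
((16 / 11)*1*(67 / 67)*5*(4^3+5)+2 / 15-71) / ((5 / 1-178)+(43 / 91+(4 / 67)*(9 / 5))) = -433539379 / 173455392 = -2.50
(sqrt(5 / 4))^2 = 5 / 4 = 1.25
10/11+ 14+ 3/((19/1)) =3149/209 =15.07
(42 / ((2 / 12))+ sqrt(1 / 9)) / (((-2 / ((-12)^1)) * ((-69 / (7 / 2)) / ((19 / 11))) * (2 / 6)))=-100681 / 253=-397.95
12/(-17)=-12/17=-0.71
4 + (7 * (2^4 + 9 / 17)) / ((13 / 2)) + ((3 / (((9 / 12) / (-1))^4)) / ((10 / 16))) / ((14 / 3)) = 1743974 / 69615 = 25.05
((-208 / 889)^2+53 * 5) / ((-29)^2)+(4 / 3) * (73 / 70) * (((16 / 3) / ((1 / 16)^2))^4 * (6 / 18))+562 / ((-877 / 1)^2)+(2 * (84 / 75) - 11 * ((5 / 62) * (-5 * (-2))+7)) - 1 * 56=465184258662372310844362624044871 / 288820446665063885775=1610634787231.09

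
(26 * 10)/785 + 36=5704/157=36.33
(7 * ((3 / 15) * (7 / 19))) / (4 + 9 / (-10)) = 98 / 589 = 0.17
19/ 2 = 9.50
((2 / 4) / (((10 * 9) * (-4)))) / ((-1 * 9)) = 1 / 6480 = 0.00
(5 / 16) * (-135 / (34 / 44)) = -7425 / 136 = -54.60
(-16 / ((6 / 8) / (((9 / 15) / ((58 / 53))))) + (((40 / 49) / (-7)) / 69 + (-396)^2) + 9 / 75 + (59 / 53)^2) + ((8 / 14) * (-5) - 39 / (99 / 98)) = 27704560906972402 / 176727602975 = 156764.20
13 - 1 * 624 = -611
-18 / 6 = -3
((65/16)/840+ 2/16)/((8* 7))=349/150528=0.00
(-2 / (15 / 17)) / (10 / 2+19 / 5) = -17 / 66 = -0.26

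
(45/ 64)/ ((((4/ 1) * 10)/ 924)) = 2079/ 128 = 16.24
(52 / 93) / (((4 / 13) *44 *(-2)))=-169 / 8184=-0.02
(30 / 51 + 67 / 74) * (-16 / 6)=-7516 / 1887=-3.98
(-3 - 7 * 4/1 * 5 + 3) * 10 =-1400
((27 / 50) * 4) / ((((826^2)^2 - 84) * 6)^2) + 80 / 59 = 1.36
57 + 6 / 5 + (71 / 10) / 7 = 829 / 14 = 59.21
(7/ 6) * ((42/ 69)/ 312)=49/ 21528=0.00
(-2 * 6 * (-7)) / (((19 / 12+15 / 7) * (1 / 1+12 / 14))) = 49392 / 4069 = 12.14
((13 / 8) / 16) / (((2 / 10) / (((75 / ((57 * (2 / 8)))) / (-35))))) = -325 / 4256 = -0.08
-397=-397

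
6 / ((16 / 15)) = 5.62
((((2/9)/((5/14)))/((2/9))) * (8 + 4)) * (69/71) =11592/355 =32.65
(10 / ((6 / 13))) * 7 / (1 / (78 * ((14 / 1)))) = 165620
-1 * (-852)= 852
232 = 232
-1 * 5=-5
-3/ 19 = -0.16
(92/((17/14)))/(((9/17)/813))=349048/3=116349.33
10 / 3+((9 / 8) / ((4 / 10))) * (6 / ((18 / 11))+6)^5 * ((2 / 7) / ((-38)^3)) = 173999135 / 82966464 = 2.10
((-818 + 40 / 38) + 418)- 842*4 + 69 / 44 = -3147857 / 836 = -3765.38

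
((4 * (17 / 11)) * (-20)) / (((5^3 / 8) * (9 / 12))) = -8704 / 825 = -10.55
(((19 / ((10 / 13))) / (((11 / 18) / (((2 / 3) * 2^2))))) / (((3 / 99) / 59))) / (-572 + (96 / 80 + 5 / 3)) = -3147768 / 8537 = -368.72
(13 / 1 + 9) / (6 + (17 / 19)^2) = 7942 / 2455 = 3.24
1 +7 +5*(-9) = -37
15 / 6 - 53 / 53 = 3 / 2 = 1.50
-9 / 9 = -1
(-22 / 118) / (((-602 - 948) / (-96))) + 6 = 273822 / 45725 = 5.99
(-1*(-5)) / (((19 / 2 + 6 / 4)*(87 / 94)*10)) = 47 / 957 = 0.05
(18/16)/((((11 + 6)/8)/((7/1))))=63/17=3.71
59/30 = 1.97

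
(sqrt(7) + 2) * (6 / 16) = 3 / 4 + 3 * sqrt(7) / 8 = 1.74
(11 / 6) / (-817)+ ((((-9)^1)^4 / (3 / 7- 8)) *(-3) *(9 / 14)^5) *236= 168073462882271 / 2495176824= 67359.34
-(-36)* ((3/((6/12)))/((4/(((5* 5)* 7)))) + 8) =9738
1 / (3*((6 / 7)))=7 / 18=0.39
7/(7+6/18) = 21/22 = 0.95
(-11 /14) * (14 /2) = -11 /2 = -5.50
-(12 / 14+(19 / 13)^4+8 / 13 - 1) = -1006718 / 199927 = -5.04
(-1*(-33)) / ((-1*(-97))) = 33 / 97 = 0.34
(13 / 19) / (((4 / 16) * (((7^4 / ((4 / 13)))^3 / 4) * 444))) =256 / 4933325425467621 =0.00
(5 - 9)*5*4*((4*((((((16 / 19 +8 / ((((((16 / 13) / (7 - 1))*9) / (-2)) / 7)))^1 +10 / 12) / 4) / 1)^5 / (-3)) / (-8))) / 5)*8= 13755026878408203125 / 924198999552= 14883187.37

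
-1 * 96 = -96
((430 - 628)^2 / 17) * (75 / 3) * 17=980100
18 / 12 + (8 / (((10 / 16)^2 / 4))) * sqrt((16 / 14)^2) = 33293 / 350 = 95.12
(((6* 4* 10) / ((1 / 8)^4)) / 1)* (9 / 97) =8847360 / 97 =91209.90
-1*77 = -77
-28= -28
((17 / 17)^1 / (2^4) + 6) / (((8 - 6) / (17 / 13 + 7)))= 2619 / 104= 25.18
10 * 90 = 900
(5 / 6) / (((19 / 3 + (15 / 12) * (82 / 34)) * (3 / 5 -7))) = -425 / 30512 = -0.01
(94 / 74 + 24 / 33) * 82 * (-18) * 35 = -103193.07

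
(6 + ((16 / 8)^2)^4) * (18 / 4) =1179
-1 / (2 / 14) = -7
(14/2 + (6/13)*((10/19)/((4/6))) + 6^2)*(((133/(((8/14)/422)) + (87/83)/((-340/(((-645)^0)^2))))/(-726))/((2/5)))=-29688561532753/2024186736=-14666.91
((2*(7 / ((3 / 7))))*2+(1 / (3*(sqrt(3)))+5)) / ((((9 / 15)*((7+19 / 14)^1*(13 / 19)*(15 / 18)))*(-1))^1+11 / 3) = 87.32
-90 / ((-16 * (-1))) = -45 / 8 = -5.62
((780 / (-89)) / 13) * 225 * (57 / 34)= -384750 / 1513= -254.30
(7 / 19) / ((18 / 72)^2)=112 / 19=5.89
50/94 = 25/47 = 0.53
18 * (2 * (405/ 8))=3645/ 2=1822.50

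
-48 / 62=-24 / 31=-0.77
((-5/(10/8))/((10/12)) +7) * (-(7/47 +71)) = -156.53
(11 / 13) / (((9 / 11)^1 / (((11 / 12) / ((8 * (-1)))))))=-1331 / 11232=-0.12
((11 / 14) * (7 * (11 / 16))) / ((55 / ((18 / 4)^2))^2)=6561 / 12800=0.51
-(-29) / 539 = 29 / 539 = 0.05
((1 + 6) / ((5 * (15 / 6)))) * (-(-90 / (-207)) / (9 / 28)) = -784 / 1035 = -0.76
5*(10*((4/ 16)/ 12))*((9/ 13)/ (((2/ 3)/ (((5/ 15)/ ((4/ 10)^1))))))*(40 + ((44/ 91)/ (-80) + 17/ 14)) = 5624925/ 151424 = 37.15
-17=-17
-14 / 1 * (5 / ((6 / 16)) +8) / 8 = -112 / 3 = -37.33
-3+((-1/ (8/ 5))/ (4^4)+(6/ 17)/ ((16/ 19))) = -89941/ 34816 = -2.58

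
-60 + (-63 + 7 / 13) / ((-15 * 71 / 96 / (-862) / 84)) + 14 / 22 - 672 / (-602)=-407739.61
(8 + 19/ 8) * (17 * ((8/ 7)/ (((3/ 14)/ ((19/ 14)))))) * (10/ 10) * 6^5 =69488928/ 7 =9926989.71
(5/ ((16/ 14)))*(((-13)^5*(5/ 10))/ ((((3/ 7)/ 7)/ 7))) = -92861926.35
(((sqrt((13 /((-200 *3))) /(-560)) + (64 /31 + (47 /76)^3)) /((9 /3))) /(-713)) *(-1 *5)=sqrt(2730) /3593520 + 52188295 /9702686528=0.01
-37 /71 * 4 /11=-148 /781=-0.19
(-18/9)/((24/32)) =-8/3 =-2.67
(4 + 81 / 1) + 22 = 107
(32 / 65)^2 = 1024 / 4225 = 0.24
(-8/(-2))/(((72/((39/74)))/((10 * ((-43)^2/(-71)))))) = -7.62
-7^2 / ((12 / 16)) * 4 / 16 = -49 / 3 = -16.33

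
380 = 380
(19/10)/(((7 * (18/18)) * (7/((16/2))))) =76/245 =0.31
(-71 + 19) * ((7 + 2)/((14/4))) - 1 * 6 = -978/7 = -139.71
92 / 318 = 0.29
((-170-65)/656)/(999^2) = -235/654688656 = -0.00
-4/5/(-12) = 1/15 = 0.07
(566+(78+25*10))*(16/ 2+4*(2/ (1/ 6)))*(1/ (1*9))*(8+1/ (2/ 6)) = 183568/ 3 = 61189.33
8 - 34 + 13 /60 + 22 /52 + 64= 30139 /780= 38.64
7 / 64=0.11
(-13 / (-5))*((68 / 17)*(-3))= -156 / 5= -31.20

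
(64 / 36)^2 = 256 / 81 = 3.16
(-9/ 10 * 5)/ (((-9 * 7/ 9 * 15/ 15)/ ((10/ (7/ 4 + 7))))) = 36/ 49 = 0.73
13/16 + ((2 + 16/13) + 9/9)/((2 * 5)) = 257/208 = 1.24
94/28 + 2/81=3835/1134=3.38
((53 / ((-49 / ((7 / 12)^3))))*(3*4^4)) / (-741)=1484 / 6669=0.22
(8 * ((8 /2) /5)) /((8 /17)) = 68 /5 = 13.60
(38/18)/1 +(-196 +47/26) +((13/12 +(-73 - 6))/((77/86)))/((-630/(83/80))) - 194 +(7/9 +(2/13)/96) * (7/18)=-6367231463/16511040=-385.63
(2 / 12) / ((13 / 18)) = 3 / 13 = 0.23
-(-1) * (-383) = -383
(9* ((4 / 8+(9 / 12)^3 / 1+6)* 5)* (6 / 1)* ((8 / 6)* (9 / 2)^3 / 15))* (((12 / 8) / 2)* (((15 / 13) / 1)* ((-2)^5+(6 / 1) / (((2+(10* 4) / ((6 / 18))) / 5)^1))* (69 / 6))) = -149409814815 / 31232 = -4783869.58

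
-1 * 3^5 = -243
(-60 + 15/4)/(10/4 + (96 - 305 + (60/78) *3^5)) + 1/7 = 21493/7126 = 3.02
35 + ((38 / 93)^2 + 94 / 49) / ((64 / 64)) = 15716797 / 423801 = 37.09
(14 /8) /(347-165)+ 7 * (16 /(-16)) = -727 /104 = -6.99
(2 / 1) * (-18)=-36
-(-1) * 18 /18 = 1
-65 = -65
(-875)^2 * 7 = 5359375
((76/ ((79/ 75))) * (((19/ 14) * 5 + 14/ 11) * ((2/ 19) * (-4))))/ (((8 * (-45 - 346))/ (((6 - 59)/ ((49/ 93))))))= -7.87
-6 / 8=-3 / 4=-0.75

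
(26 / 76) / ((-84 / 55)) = -715 / 3192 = -0.22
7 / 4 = 1.75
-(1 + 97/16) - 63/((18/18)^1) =-1121/16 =-70.06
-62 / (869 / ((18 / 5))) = -1116 / 4345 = -0.26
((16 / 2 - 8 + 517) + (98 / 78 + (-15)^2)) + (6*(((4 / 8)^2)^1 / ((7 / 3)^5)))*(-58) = 486360010 / 655473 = 742.00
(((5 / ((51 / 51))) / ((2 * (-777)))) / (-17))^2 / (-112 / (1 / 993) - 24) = -5 / 15527117787552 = -0.00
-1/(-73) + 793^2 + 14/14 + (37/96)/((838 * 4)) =14772199966093/23490816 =628850.01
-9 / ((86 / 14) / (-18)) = 1134 / 43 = 26.37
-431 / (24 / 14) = -3017 / 12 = -251.42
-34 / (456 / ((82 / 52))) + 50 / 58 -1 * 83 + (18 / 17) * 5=-224919973 / 2922504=-76.96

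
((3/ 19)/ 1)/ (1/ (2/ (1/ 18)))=108/ 19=5.68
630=630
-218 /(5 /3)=-654 /5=-130.80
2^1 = 2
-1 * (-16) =16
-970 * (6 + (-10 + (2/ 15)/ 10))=58006/ 15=3867.07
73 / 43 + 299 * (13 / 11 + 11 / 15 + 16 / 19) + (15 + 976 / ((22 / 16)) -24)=1526.94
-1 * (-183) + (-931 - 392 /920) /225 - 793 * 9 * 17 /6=-1037206603 /51750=-20042.64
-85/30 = -17/6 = -2.83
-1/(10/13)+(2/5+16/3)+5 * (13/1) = 2083/30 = 69.43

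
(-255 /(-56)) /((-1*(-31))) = 255 /1736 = 0.15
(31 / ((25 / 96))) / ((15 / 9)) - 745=-84197 / 125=-673.58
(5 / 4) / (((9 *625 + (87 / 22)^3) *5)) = 2662 / 60553503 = 0.00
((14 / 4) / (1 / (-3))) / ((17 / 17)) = -21 / 2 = -10.50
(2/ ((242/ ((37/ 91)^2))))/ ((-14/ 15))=-20535/ 14028014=-0.00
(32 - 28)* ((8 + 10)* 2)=144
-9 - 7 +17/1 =1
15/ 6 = 5/ 2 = 2.50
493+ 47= 540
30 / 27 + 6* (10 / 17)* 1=710 / 153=4.64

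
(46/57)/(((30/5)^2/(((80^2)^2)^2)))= 19293798400000000/513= 37609743469785.58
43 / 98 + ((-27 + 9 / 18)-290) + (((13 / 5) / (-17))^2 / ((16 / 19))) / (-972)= -1740169035739 / 5505796800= -316.06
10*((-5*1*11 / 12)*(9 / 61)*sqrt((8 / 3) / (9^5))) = -275*sqrt(6) / 14823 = -0.05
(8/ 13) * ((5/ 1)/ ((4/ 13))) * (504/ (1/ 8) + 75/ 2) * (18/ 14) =52322.14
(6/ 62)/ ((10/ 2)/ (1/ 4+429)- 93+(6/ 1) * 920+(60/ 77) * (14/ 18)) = 169983/ 9533561657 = 0.00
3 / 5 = 0.60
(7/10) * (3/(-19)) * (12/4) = -63/190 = -0.33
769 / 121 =6.36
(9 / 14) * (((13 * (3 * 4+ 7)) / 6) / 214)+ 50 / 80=2243 / 2996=0.75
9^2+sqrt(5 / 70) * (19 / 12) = 19 * sqrt(14) / 168+81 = 81.42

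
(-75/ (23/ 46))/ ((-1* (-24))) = -25/ 4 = -6.25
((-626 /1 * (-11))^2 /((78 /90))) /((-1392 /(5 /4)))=-296356225 /6032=-49130.67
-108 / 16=-27 / 4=-6.75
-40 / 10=-4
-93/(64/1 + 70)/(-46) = 93/6164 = 0.02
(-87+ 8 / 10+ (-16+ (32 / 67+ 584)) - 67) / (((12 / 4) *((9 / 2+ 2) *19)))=14644 / 13065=1.12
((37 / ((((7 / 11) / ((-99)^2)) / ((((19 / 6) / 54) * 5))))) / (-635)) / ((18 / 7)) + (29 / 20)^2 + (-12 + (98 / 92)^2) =-26868443023 / 241858800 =-111.09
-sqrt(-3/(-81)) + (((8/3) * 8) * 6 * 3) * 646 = 248064- sqrt(3)/9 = 248063.81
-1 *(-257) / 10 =257 / 10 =25.70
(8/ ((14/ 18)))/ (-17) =-72/ 119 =-0.61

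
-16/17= -0.94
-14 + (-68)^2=4610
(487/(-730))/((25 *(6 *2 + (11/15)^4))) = -197235/90832586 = -0.00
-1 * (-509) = 509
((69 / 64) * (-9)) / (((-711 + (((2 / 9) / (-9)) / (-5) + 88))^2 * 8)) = -101859525 / 32594867184128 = -0.00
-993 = -993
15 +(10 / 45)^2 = 15.05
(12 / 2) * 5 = 30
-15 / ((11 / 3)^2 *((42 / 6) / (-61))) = 8235 / 847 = 9.72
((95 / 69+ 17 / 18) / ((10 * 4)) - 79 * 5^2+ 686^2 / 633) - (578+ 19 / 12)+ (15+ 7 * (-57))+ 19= -7603598609 / 3494160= -2176.09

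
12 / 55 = 0.22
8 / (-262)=-4 / 131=-0.03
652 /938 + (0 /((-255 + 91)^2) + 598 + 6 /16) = 2247711 /3752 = 599.07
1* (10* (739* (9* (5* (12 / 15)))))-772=265268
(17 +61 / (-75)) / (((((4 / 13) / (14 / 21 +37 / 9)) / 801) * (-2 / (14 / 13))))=-16260923 / 150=-108406.15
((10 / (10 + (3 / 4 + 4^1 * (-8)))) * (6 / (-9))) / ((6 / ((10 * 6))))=160 / 51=3.14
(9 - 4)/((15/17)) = 17/3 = 5.67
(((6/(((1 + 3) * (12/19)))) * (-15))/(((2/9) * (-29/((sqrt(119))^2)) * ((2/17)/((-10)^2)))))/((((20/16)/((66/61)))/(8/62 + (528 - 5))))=13884738765975/54839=253190954.72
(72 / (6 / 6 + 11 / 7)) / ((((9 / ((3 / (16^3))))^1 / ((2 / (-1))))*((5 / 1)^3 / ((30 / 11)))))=-7 / 70400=-0.00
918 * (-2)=-1836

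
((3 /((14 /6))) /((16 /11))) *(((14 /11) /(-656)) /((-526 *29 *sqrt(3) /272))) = 51 *sqrt(3) /5003312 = 0.00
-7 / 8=-0.88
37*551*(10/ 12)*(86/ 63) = 4383205/ 189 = 23191.56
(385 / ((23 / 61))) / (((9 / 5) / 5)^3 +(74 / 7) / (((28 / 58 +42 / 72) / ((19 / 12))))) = 952977265625 / 14696700149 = 64.84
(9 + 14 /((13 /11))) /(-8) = -271 /104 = -2.61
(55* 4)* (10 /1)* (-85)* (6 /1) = -1122000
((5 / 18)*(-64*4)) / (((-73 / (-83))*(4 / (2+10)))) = -53120 / 219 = -242.56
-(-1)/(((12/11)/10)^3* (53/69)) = 3826625/3816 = 1002.78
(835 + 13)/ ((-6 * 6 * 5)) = -212/ 45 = -4.71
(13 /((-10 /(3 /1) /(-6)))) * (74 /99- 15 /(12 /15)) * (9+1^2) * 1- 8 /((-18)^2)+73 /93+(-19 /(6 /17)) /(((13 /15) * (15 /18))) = -3078238835 /718146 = -4286.37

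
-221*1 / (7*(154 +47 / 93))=-20553 / 100583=-0.20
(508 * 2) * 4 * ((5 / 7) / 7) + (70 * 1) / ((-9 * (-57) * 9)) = 93820870 / 226233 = 414.71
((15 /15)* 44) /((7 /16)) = 704 /7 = 100.57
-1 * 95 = -95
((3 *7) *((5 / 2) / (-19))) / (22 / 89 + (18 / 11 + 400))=-34265 / 4983624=-0.01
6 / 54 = 1 / 9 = 0.11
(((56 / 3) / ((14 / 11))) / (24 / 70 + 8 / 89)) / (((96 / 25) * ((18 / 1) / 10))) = 4283125 / 873504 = 4.90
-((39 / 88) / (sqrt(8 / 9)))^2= -13689 / 61952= -0.22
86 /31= 2.77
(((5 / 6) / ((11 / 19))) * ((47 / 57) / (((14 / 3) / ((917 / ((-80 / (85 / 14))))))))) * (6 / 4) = -26.55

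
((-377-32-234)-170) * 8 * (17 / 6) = -18428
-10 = -10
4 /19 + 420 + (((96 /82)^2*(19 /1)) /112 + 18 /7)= 94574614 /223573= 423.01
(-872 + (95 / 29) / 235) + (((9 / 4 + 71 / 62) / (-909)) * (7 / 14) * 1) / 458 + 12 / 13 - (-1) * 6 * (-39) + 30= -1966772649565795 / 1829448760464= -1075.06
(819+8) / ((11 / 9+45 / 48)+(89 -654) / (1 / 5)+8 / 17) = -2024496 / 6909161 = -0.29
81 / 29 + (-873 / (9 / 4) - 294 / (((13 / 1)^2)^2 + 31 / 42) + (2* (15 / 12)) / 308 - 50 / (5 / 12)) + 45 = -9862063841335 / 21429529352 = -460.21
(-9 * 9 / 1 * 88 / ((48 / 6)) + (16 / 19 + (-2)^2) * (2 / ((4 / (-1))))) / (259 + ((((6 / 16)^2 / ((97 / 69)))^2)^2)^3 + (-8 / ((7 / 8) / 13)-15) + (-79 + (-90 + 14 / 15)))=5840090552264950108809417053626587799733013577728000 / 280583196163597882917274566139043094048453364179493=20.81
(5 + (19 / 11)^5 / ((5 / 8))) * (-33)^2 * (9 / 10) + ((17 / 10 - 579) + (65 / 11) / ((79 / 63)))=74755121299 / 2628725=28437.79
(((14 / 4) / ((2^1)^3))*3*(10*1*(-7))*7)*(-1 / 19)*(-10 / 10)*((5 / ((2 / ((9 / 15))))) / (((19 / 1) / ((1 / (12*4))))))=-5145 / 92416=-0.06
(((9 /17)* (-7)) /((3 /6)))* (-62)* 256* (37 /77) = 10570752 /187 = 56528.09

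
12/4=3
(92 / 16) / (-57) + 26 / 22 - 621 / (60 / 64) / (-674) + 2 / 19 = 9166123 / 4225980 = 2.17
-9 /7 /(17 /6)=-54 /119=-0.45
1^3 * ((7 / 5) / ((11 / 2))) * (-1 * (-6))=1.53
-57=-57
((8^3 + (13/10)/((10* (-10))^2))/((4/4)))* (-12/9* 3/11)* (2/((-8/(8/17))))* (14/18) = 119466697/7012500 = 17.04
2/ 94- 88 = -4135/ 47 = -87.98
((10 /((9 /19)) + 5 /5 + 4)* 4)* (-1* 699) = -219020 /3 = -73006.67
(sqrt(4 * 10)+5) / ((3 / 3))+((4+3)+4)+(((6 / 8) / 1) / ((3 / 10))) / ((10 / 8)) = 2 * sqrt(10)+18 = 24.32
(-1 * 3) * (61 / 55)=-183 / 55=-3.33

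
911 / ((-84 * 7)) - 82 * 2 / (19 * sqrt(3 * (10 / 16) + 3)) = -328 * sqrt(78) / 741 - 911 / 588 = -5.46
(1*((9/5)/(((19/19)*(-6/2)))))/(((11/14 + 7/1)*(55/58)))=-2436/29975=-0.08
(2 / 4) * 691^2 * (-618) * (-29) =4278707241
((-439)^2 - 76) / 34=192645 / 34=5666.03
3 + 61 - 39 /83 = 5273 /83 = 63.53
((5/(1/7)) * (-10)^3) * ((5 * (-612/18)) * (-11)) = -65450000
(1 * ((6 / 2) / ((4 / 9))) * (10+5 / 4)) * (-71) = -86265 / 16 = -5391.56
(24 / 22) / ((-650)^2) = 3 / 1161875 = 0.00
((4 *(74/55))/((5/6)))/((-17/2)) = -3552/4675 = -0.76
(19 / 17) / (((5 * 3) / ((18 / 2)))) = 57 / 85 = 0.67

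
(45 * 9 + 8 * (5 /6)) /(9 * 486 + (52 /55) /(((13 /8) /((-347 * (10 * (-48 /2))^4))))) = -1045 /1700326467666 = -0.00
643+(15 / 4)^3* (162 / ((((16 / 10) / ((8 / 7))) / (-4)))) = -1330867 / 56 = -23765.48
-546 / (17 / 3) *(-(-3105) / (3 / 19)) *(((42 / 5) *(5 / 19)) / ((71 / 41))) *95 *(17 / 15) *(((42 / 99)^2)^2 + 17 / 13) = -348974716.87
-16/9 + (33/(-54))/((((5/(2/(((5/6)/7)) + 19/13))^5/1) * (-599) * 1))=-4842303893484247/4343838027343750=-1.11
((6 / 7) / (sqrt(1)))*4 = 24 / 7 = 3.43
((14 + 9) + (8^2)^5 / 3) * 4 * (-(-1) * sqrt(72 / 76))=4294967572 * sqrt(38) / 19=1393471486.48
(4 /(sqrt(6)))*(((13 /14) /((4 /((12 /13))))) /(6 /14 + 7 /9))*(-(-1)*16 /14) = 18*sqrt(6) /133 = 0.33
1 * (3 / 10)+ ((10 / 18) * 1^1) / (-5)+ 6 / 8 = 169 / 180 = 0.94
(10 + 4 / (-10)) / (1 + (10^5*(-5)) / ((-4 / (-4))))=-48 / 2499995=-0.00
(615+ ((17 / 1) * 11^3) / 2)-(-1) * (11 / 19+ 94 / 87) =39441107 / 3306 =11930.16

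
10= 10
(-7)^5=-16807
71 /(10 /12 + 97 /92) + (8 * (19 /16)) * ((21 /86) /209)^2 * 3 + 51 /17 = 719550739755 /17717546968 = 40.61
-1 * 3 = -3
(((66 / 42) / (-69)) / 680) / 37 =-11 / 12152280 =-0.00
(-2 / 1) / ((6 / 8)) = -8 / 3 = -2.67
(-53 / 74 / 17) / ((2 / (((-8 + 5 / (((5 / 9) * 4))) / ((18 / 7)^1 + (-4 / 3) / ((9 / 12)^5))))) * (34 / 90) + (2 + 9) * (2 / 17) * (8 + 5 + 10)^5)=-0.00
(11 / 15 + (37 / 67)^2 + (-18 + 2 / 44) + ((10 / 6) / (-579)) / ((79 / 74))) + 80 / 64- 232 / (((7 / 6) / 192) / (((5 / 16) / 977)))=-25840688408745491 / 926812323235260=-27.88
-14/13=-1.08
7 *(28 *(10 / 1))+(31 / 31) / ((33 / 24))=1960.73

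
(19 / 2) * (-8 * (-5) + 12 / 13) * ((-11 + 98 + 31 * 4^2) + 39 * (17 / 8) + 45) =14371049 / 52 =276366.33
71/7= 10.14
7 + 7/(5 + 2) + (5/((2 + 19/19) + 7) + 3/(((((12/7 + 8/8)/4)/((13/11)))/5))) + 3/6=7341/209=35.12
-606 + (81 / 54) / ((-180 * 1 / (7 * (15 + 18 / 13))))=-315617 / 520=-606.96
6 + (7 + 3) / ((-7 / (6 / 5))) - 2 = 16 / 7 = 2.29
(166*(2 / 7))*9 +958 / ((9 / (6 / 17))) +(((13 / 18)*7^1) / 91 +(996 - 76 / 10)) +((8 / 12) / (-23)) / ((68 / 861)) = 178898926 / 123165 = 1452.51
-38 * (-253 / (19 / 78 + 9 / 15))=3749460 / 329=11396.53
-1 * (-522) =522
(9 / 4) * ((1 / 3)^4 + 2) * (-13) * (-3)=2119 / 12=176.58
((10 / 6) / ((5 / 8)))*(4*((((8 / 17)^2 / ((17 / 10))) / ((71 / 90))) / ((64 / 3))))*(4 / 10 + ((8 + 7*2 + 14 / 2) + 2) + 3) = 990720 / 348823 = 2.84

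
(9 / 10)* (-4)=-3.60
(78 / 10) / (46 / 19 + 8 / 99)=5643 / 1810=3.12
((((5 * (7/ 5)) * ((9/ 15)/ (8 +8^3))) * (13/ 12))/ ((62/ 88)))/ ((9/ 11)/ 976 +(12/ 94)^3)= 1532635126/ 360195975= 4.26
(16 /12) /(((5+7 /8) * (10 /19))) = 304 /705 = 0.43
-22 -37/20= -477/20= -23.85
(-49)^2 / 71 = 2401 / 71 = 33.82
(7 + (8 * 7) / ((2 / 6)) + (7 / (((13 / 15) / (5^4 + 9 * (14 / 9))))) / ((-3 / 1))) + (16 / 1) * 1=-19882 / 13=-1529.38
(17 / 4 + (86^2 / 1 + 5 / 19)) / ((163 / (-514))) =-144546823 / 6194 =-23336.59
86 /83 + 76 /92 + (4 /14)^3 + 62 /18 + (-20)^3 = -47113253870 /5893083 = -7994.67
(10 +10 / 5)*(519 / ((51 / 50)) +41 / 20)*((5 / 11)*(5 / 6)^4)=1343.84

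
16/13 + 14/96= 859/624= 1.38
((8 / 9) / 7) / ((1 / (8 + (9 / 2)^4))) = 6689 / 126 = 53.09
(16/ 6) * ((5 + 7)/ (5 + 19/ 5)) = 40/ 11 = 3.64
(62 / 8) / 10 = 31 / 40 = 0.78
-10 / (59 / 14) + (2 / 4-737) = -87187 / 118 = -738.87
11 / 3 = 3.67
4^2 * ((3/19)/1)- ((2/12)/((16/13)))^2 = 439157/175104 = 2.51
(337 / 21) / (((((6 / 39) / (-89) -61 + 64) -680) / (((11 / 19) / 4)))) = -4288999 / 1250132436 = -0.00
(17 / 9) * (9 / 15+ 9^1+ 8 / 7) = 6392 / 315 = 20.29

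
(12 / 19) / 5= 12 / 95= 0.13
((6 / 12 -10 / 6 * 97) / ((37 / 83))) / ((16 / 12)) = -80261 / 296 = -271.15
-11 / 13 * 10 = -110 / 13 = -8.46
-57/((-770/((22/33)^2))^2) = -76/4002075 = -0.00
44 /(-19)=-44 /19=-2.32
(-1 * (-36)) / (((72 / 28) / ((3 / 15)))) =14 / 5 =2.80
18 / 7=2.57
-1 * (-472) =472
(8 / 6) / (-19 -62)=-4 / 243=-0.02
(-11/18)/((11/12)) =-2/3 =-0.67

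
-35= -35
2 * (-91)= -182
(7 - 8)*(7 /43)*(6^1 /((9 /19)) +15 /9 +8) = -469 /129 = -3.64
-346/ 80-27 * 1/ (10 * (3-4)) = -13/ 8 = -1.62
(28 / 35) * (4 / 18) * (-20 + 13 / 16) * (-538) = 82583 / 45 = 1835.18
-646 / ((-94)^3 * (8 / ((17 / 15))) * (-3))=-5491 / 149505120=-0.00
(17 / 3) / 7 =17 / 21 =0.81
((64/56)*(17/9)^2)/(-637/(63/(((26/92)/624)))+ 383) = 1701632/159828585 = 0.01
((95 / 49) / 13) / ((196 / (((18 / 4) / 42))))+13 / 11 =45449263 / 38454416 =1.18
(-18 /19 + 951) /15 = 6017 /95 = 63.34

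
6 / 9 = 2 / 3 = 0.67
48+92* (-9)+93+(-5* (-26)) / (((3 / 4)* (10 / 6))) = -583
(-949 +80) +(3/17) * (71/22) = -868.43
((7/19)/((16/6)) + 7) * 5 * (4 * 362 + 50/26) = 51748.90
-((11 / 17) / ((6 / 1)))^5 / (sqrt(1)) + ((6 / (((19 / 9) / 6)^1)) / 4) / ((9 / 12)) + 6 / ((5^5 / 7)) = 3735073713206411 / 655547976900000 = 5.70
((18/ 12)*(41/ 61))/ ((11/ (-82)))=-7.52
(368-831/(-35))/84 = 13711/2940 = 4.66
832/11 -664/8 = -81/11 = -7.36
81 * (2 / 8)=81 / 4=20.25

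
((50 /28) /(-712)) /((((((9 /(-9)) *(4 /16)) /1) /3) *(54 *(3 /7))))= 25 /19224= 0.00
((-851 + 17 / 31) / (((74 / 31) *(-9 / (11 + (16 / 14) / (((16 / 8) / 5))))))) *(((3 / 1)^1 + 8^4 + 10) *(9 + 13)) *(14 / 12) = 19264627382 / 333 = 57851733.88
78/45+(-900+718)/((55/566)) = -61750/33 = -1871.21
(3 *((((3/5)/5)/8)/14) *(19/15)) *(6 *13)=2223/7000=0.32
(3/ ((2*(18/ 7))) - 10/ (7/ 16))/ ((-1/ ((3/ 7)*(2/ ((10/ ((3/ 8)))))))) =0.72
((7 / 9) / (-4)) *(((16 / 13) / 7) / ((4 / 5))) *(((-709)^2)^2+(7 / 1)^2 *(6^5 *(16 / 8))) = -1263444749045 / 117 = -10798673068.76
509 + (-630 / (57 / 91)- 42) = -10237 / 19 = -538.79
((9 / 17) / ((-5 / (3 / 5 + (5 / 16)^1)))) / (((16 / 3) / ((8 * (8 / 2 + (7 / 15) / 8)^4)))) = -4106186822953 / 104448000000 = -39.31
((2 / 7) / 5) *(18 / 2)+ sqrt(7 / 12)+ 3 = sqrt(21) / 6+ 123 / 35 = 4.28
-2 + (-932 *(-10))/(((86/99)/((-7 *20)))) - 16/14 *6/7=-3164798678/2107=-1502040.19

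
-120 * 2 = -240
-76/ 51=-1.49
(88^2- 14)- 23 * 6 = 7592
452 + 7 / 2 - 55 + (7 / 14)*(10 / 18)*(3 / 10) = 4807 / 12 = 400.58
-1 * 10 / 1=-10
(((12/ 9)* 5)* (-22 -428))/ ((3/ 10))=-10000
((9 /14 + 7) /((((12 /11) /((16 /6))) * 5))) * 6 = 2354 /105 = 22.42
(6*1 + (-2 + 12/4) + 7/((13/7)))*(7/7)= 140/13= 10.77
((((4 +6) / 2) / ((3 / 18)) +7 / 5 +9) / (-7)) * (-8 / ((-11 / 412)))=-665792 / 385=-1729.33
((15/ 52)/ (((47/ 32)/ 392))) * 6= 282240/ 611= 461.93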